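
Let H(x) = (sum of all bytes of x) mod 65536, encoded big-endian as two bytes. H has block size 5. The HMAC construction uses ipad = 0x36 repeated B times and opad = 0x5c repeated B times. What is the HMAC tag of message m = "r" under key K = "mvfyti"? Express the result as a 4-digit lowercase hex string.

Key "mvfyti" = 6d 76 66 79 74 69 is 6 bytes > B = 5, so hash it first: H(key) = 02 9f, then zero-pad to 5 bytes: K' = 02 9f 00 00 00.
K' ⊕ ipad = 34 a9 36 36 36.  K' ⊕ opad = 5e c3 5c 5c 5c.
Inner input = (K'⊕ipad) ∥ m = 34 a9 36 36 36 ∥ 72.
Inner hash: sum = 52+169+54+54+54+114 = 497 → 01 f1.
Outer input = (K'⊕opad) ∥ inner = 5e c3 5c 5c 5c ∥ 01 f1.
Outer hash (tag): sum = 94+195+92+92+92+1+241 = 807 → 03 27.

0327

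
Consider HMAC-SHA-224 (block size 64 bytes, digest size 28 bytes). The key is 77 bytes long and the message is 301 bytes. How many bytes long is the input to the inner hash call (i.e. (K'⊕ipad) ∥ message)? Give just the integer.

Key is 77 > 64 bytes, so it is hashed to 28 bytes then zero-padded to 64: |K'| = 64.
Inner input = (K'⊕ipad) ∥ m → 64 + 301 = 365 bytes.

365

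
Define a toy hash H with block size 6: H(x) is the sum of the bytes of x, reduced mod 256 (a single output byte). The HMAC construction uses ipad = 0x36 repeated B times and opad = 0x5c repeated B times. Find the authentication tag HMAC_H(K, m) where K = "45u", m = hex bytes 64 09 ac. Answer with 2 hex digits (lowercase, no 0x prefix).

11

Key "45u" = 34 35 75 is 3 bytes ≤ B = 6; zero-pad to 6 bytes: K' = 34 35 75 00 00 00.
K' ⊕ ipad = 02 03 43 36 36 36.  K' ⊕ opad = 68 69 29 5c 5c 5c.
Inner input = (K'⊕ipad) ∥ m = 02 03 43 36 36 36 ∥ 64 09 ac.
Inner hash: sum = 2+3+67+54+54+54+100+9+172 = 515; mod 256 = 3 → 03.
Outer input = (K'⊕opad) ∥ inner = 68 69 29 5c 5c 5c ∥ 03.
Outer hash (tag): sum = 104+105+41+92+92+92+3 = 529; mod 256 = 17 → 11.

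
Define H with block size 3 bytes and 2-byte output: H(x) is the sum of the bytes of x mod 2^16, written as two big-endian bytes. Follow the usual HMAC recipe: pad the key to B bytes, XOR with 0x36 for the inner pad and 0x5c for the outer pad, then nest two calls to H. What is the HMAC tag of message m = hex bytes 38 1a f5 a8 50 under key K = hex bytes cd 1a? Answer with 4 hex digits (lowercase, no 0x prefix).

01d2

Key hex bytes cd 1a is 2 bytes ≤ B = 3; zero-pad to 3 bytes: K' = cd 1a 00.
K' ⊕ ipad = fb 2c 36.  K' ⊕ opad = 91 46 5c.
Inner input = (K'⊕ipad) ∥ m = fb 2c 36 ∥ 38 1a f5 a8 50.
Inner hash: sum = 251+44+54+56+26+245+168+80 = 924 → 03 9c.
Outer input = (K'⊕opad) ∥ inner = 91 46 5c ∥ 03 9c.
Outer hash (tag): sum = 145+70+92+3+156 = 466 → 01 d2.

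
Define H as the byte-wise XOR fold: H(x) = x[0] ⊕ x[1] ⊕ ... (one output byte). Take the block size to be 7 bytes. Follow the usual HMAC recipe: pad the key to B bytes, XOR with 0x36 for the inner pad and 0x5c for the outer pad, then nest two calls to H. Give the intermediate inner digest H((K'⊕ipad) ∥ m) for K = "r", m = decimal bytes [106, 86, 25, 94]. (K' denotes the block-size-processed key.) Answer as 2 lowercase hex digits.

Key "r" = 72 is 1 byte ≤ B = 7; zero-pad to 7 bytes: K' = 72 00 00 00 00 00 00.
K' ⊕ ipad = 44 36 36 36 36 36 36.
Inner input = 44 36 36 36 36 36 36 ∥ 6a 56 19 5e.
Inner hash: XOR 44⊕36⊕36⊕36⊕36⊕36⊕36⊕6a⊕56⊕19⊕5e = 3f.

3f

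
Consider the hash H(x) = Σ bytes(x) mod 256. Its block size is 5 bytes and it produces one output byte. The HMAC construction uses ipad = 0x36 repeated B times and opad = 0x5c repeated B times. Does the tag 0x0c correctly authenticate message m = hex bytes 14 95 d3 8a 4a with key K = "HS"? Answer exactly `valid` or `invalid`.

Key "HS" = 48 53 is 2 bytes ≤ B = 5; zero-pad to 5 bytes: K' = 48 53 00 00 00.
K' ⊕ ipad = 7e 65 36 36 36; K' ⊕ opad = 14 0f 5c 5c 5c.
Inner hash: sum = 126+101+54+54+54+20+149+211+138+74 = 981; mod 256 = 213 → d5.
Outer hash (recomputed tag): sum = 20+15+92+92+92+213 = 524; mod 256 = 12 → 0c.
Recomputed tag = 0c; claimed = 0c → match.

valid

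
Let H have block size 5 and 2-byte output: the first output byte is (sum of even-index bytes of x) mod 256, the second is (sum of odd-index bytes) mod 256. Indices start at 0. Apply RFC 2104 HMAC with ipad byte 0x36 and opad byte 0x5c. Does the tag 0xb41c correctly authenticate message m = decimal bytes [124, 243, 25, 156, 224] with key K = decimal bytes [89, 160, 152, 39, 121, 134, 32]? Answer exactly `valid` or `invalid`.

invalid

Key decimal bytes [89, 160, 152, 39, 121, 134, 32] = 59 a0 98 27 79 86 20 is 7 bytes > B = 5, so hash it first: H(key) = 8a 4d, then zero-pad to 5 bytes: K' = 8a 4d 00 00 00.
K' ⊕ ipad = bc 7b 36 36 36; K' ⊕ opad = d6 11 5c 5c 5c.
Inner hash: even-index sum = 695 mod 256 = 183; odd-index sum = 550 mod 256 = 38 → b7 26.
Outer hash (recomputed tag): even-index sum = 436 mod 256 = 180; odd-index sum = 292 mod 256 = 36 → b4 24.
Recomputed tag = b424; claimed = b41c → mismatch.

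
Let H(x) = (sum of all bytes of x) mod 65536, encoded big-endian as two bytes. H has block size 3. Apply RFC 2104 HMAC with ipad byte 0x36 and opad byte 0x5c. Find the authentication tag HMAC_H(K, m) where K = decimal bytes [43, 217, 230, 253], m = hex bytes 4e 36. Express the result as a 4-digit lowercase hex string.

0235

Key decimal bytes [43, 217, 230, 253] = 2b d9 e6 fd is 4 bytes > B = 3, so hash it first: H(key) = 02 e7, then zero-pad to 3 bytes: K' = 02 e7 00.
K' ⊕ ipad = 34 d1 36.  K' ⊕ opad = 5e bb 5c.
Inner input = (K'⊕ipad) ∥ m = 34 d1 36 ∥ 4e 36.
Inner hash: sum = 52+209+54+78+54 = 447 → 01 bf.
Outer input = (K'⊕opad) ∥ inner = 5e bb 5c ∥ 01 bf.
Outer hash (tag): sum = 94+187+92+1+191 = 565 → 02 35.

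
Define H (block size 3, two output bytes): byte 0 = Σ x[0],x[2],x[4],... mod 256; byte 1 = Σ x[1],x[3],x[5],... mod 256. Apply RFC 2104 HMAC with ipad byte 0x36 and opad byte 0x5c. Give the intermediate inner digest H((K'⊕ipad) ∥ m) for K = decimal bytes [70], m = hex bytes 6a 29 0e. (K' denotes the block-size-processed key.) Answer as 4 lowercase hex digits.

Key decimal bytes [70] = 46 is 1 byte ≤ B = 3; zero-pad to 3 bytes: K' = 46 00 00.
K' ⊕ ipad = 70 36 36.
Inner input = 70 36 36 ∥ 6a 29 0e.
Inner hash: even-index sum = 207 mod 256 = 207; odd-index sum = 174 mod 256 = 174 → cf ae.

cfae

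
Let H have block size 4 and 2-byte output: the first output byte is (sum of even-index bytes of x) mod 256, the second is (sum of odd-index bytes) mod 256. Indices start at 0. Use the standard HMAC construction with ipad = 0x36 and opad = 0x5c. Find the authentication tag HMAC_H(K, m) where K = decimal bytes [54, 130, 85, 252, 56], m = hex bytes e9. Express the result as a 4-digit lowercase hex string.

Key decimal bytes [54, 130, 85, 252, 56] = 36 82 55 fc 38 is 5 bytes > B = 4, so hash it first: H(key) = c3 7e, then zero-pad to 4 bytes: K' = c3 7e 00 00.
K' ⊕ ipad = f5 48 36 36.  K' ⊕ opad = 9f 22 5c 5c.
Inner input = (K'⊕ipad) ∥ m = f5 48 36 36 ∥ e9.
Inner hash: even-index sum = 532 mod 256 = 20; odd-index sum = 126 mod 256 = 126 → 14 7e.
Outer input = (K'⊕opad) ∥ inner = 9f 22 5c 5c ∥ 14 7e.
Outer hash (tag): even-index sum = 271 mod 256 = 15; odd-index sum = 252 mod 256 = 252 → 0f fc.

0ffc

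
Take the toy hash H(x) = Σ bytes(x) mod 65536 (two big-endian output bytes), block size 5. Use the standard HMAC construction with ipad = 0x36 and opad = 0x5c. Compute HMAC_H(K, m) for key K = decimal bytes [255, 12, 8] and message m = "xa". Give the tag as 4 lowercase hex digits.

0287

Key decimal bytes [255, 12, 8] = ff 0c 08 is 3 bytes ≤ B = 5; zero-pad to 5 bytes: K' = ff 0c 08 00 00.
K' ⊕ ipad = c9 3a 3e 36 36.  K' ⊕ opad = a3 50 54 5c 5c.
Inner input = (K'⊕ipad) ∥ m = c9 3a 3e 36 36 ∥ 78 61.
Inner hash: sum = 201+58+62+54+54+120+97 = 646 → 02 86.
Outer input = (K'⊕opad) ∥ inner = a3 50 54 5c 5c ∥ 02 86.
Outer hash (tag): sum = 163+80+84+92+92+2+134 = 647 → 02 87.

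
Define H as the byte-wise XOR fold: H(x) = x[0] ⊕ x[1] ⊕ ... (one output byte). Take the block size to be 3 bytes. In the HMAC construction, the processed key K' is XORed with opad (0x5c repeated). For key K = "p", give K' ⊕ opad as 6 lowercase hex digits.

2c5c5c

Key "p" = 70 is 1 byte ≤ B = 3; zero-pad to 3 bytes: K' = 70 00 00.
XOR each byte with 0x5c: 70⊕5c=2c, 00⊕5c=5c, 00⊕5c=5c.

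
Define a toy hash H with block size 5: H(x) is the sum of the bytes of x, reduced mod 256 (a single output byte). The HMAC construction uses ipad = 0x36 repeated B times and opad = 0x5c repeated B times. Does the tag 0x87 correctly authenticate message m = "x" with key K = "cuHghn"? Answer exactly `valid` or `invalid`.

Key "cuHghn" = 63 75 48 67 68 6e is 6 bytes > B = 5, so hash it first: H(key) = 5d, then zero-pad to 5 bytes: K' = 5d 00 00 00 00.
K' ⊕ ipad = 6b 36 36 36 36; K' ⊕ opad = 01 5c 5c 5c 5c.
Inner hash: sum = 107+54+54+54+54+120 = 443; mod 256 = 187 → bb.
Outer hash (recomputed tag): sum = 1+92+92+92+92+187 = 556; mod 256 = 44 → 2c.
Recomputed tag = 2c; claimed = 87 → mismatch.

invalid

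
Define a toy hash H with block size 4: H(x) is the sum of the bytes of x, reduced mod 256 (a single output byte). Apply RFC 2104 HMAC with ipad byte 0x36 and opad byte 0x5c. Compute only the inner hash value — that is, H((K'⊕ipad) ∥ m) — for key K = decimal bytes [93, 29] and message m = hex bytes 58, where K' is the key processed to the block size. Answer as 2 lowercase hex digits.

Key decimal bytes [93, 29] = 5d 1d is 2 bytes ≤ B = 4; zero-pad to 4 bytes: K' = 5d 1d 00 00.
K' ⊕ ipad = 6b 2b 36 36.
Inner input = 6b 2b 36 36 ∥ 58.
Inner hash: sum = 107+43+54+54+88 = 346; mod 256 = 90 → 5a.

5a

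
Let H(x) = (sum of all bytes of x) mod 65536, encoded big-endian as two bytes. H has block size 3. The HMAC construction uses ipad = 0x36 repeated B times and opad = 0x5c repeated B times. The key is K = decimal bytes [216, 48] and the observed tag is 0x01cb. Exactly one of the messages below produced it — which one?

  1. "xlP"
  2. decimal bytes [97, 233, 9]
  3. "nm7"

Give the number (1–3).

2

Key decimal bytes [216, 48] = d8 30 is 2 bytes ≤ B = 3; zero-pad to 3 bytes: K' = d8 30 00.
K' ⊕ ipad = ee 06 36; K' ⊕ opad = 84 6c 5c.
m1: inner = H(ee 06 36 78 6c 50) = 02 5e; tag = H(84 6c 5c 02 5e) = 01ac
m2: inner = H(ee 06 36 61 e9 09) = 02 7d; tag = H(84 6c 5c 02 7d) = 01cb ← matches
m3: inner = H(ee 06 36 6e 6d 37) = 02 3c; tag = H(84 6c 5c 02 3c) = 018a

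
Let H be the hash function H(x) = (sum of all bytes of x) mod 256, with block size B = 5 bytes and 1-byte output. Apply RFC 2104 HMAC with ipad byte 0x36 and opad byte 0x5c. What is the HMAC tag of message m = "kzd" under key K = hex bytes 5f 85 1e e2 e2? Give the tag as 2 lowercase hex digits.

cf

Key hex bytes 5f 85 1e e2 e2 is exactly B = 5 bytes: K' = 5f 85 1e e2 e2.
K' ⊕ ipad = 69 b3 28 d4 d4.  K' ⊕ opad = 03 d9 42 be be.
Inner input = (K'⊕ipad) ∥ m = 69 b3 28 d4 d4 ∥ 6b 7a 64.
Inner hash: sum = 105+179+40+212+212+107+122+100 = 1077; mod 256 = 53 → 35.
Outer input = (K'⊕opad) ∥ inner = 03 d9 42 be be ∥ 35.
Outer hash (tag): sum = 3+217+66+190+190+53 = 719; mod 256 = 207 → cf.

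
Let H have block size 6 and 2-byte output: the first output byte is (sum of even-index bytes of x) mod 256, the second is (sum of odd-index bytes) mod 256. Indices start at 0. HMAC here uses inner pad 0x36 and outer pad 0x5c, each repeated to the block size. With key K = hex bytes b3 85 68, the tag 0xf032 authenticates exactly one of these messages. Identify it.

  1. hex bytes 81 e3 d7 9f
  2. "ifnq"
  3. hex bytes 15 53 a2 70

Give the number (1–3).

1

Key hex bytes b3 85 68 is 3 bytes ≤ B = 6; zero-pad to 6 bytes: K' = b3 85 68 00 00 00.
K' ⊕ ipad = 85 b3 5e 36 36 36; K' ⊕ opad = ef d9 34 5c 5c 5c.
m1: inner = H(85 b3 5e 36 36 36 81 e3 d7 9f) = 71 a1; tag = H(ef d9 34 5c 5c 5c 71 a1) = f032 ← matches
m2: inner = H(85 b3 5e 36 36 36 69 66 6e 71) = f0 f6; tag = H(ef d9 34 5c 5c 5c f0 f6) = 6f87
m3: inner = H(85 b3 5e 36 36 36 15 53 a2 70) = d0 e2; tag = H(ef d9 34 5c 5c 5c d0 e2) = 4f73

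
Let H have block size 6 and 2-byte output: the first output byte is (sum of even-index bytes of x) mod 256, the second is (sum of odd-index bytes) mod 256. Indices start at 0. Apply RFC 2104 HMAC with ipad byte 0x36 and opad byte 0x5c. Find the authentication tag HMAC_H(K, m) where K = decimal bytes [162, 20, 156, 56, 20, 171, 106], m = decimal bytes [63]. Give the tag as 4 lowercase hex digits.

cd90

Key decimal bytes [162, 20, 156, 56, 20, 171, 106] = a2 14 9c 38 14 ab 6a is 7 bytes > B = 6, so hash it first: H(key) = bc f7, then zero-pad to 6 bytes: K' = bc f7 00 00 00 00.
K' ⊕ ipad = 8a c1 36 36 36 36.  K' ⊕ opad = e0 ab 5c 5c 5c 5c.
Inner input = (K'⊕ipad) ∥ m = 8a c1 36 36 36 36 ∥ 3f.
Inner hash: even-index sum = 309 mod 256 = 53; odd-index sum = 301 mod 256 = 45 → 35 2d.
Outer input = (K'⊕opad) ∥ inner = e0 ab 5c 5c 5c 5c ∥ 35 2d.
Outer hash (tag): even-index sum = 461 mod 256 = 205; odd-index sum = 400 mod 256 = 144 → cd 90.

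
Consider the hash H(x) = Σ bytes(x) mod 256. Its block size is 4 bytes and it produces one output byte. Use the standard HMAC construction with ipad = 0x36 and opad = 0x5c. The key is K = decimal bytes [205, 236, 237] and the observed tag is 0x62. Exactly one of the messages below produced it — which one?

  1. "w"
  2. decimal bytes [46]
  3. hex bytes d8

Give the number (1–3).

2

Key decimal bytes [205, 236, 237] = cd ec ed is 3 bytes ≤ B = 4; zero-pad to 4 bytes: K' = cd ec ed 00.
K' ⊕ ipad = fb da db 36; K' ⊕ opad = 91 b0 b1 5c.
m1: inner = H(fb da db 36 77) = 5d; tag = H(91 b0 b1 5c 5d) = ab
m2: inner = H(fb da db 36 2e) = 14; tag = H(91 b0 b1 5c 14) = 62 ← matches
m3: inner = H(fb da db 36 d8) = be; tag = H(91 b0 b1 5c be) = 0c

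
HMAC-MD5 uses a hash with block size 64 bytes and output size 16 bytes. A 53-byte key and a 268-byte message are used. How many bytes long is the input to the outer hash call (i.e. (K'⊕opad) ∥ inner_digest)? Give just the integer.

Key is 53 ≤ 64 bytes, zero-padded: |K'| = 64.
Outer input = (K'⊕opad) ∥ H(inner) → 64 + 16 = 80 bytes.

80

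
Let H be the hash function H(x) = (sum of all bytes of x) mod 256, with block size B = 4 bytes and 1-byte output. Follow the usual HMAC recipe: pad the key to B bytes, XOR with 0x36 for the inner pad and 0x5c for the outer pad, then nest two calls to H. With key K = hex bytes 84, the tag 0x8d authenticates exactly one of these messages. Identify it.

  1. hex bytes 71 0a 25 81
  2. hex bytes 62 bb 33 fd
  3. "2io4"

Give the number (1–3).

2

Key hex bytes 84 is 1 byte ≤ B = 4; zero-pad to 4 bytes: K' = 84 00 00 00.
K' ⊕ ipad = b2 36 36 36; K' ⊕ opad = d8 5c 5c 5c.
m1: inner = H(b2 36 36 36 71 0a 25 81) = 75; tag = H(d8 5c 5c 5c 75) = 61
m2: inner = H(b2 36 36 36 62 bb 33 fd) = a1; tag = H(d8 5c 5c 5c a1) = 8d ← matches
m3: inner = H(b2 36 36 36 32 69 6f 34) = 92; tag = H(d8 5c 5c 5c 92) = 7e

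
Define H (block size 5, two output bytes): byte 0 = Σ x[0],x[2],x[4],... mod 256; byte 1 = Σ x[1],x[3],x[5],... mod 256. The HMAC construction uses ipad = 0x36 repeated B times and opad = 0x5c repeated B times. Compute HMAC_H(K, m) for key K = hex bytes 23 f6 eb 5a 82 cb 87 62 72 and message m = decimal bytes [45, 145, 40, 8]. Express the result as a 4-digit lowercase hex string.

6341

Key hex bytes 23 f6 eb 5a 82 cb 87 62 72 is 9 bytes > B = 5, so hash it first: H(key) = 89 7d, then zero-pad to 5 bytes: K' = 89 7d 00 00 00.
K' ⊕ ipad = bf 4b 36 36 36.  K' ⊕ opad = d5 21 5c 5c 5c.
Inner input = (K'⊕ipad) ∥ m = bf 4b 36 36 36 ∥ 2d 91 28 08.
Inner hash: even-index sum = 452 mod 256 = 196; odd-index sum = 214 mod 256 = 214 → c4 d6.
Outer input = (K'⊕opad) ∥ inner = d5 21 5c 5c 5c ∥ c4 d6.
Outer hash (tag): even-index sum = 611 mod 256 = 99; odd-index sum = 321 mod 256 = 65 → 63 41.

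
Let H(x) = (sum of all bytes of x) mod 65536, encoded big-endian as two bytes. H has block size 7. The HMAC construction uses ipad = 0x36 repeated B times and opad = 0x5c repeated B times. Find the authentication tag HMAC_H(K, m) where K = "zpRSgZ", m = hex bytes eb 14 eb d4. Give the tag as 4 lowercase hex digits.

Key "zpRSgZ" = 7a 70 52 53 67 5a is 6 bytes ≤ B = 7; zero-pad to 7 bytes: K' = 7a 70 52 53 67 5a 00.
K' ⊕ ipad = 4c 46 64 65 51 6c 36.  K' ⊕ opad = 26 2c 0e 0f 3b 06 5c.
Inner input = (K'⊕ipad) ∥ m = 4c 46 64 65 51 6c 36 ∥ eb 14 eb d4.
Inner hash: sum = 76+70+100+101+81+108+54+235+20+235+212 = 1292 → 05 0c.
Outer input = (K'⊕opad) ∥ inner = 26 2c 0e 0f 3b 06 5c ∥ 05 0c.
Outer hash (tag): sum = 38+44+14+15+59+6+92+5+12 = 285 → 01 1d.

011d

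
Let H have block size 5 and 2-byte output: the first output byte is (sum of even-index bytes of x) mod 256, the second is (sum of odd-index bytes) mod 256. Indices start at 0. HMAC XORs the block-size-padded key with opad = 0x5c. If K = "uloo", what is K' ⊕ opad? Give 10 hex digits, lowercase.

Key "uloo" = 75 6c 6f 6f is 4 bytes ≤ B = 5; zero-pad to 5 bytes: K' = 75 6c 6f 6f 00.
XOR each byte with 0x5c: 75⊕5c=29, 6c⊕5c=30, 6f⊕5c=33, 6f⊕5c=33, 00⊕5c=5c.

293033335c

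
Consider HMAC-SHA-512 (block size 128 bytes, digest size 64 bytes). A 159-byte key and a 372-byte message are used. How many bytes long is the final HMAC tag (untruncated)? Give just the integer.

The tag is one SHA-512 digest: 64 bytes.

64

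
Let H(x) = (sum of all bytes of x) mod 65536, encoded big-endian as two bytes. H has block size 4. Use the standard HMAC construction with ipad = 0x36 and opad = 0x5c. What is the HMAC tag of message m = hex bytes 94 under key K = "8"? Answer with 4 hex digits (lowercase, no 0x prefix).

01bd

Key "8" = 38 is 1 byte ≤ B = 4; zero-pad to 4 bytes: K' = 38 00 00 00.
K' ⊕ ipad = 0e 36 36 36.  K' ⊕ opad = 64 5c 5c 5c.
Inner input = (K'⊕ipad) ∥ m = 0e 36 36 36 ∥ 94.
Inner hash: sum = 14+54+54+54+148 = 324 → 01 44.
Outer input = (K'⊕opad) ∥ inner = 64 5c 5c 5c ∥ 01 44.
Outer hash (tag): sum = 100+92+92+92+1+68 = 445 → 01 bd.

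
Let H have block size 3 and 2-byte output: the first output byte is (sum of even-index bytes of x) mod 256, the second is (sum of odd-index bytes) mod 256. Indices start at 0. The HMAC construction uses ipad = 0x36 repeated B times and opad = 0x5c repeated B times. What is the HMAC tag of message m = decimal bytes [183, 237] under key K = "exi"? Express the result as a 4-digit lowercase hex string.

73c3

Key "exi" = 65 78 69 is exactly B = 3 bytes: K' = 65 78 69.
K' ⊕ ipad = 53 4e 5f.  K' ⊕ opad = 39 24 35.
Inner input = (K'⊕ipad) ∥ m = 53 4e 5f ∥ b7 ed.
Inner hash: even-index sum = 415 mod 256 = 159; odd-index sum = 261 mod 256 = 5 → 9f 05.
Outer input = (K'⊕opad) ∥ inner = 39 24 35 ∥ 9f 05.
Outer hash (tag): even-index sum = 115 mod 256 = 115; odd-index sum = 195 mod 256 = 195 → 73 c3.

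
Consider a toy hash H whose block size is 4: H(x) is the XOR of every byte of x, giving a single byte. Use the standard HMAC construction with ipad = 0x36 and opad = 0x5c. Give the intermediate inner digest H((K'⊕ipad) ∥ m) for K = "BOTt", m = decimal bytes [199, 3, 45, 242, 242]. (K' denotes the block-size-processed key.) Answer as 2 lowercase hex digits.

c4

Key "BOTt" = 42 4f 54 74 is exactly B = 4 bytes: K' = 42 4f 54 74.
K' ⊕ ipad = 74 79 62 42.
Inner input = 74 79 62 42 ∥ c7 03 2d f2 f2.
Inner hash: XOR 74⊕79⊕62⊕42⊕c7⊕03⊕2d⊕f2⊕f2 = c4.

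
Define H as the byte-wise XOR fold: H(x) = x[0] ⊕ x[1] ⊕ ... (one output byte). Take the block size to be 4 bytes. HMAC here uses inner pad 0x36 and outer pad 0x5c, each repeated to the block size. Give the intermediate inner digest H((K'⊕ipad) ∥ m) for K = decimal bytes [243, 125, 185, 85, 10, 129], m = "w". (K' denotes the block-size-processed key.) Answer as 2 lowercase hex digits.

9e

Key decimal bytes [243, 125, 185, 85, 10, 129] = f3 7d b9 55 0a 81 is 6 bytes > B = 4, so hash it first: H(key) = e9, then zero-pad to 4 bytes: K' = e9 00 00 00.
K' ⊕ ipad = df 36 36 36.
Inner input = df 36 36 36 ∥ 77.
Inner hash: XOR df⊕36⊕36⊕36⊕77 = 9e.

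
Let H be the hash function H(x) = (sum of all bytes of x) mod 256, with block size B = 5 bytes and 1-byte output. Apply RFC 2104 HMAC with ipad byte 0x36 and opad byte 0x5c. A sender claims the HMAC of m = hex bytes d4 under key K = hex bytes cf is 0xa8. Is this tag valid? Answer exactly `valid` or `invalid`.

Key hex bytes cf is 1 byte ≤ B = 5; zero-pad to 5 bytes: K' = cf 00 00 00 00.
K' ⊕ ipad = f9 36 36 36 36; K' ⊕ opad = 93 5c 5c 5c 5c.
Inner hash: sum = 249+54+54+54+54+212 = 677; mod 256 = 165 → a5.
Outer hash (recomputed tag): sum = 147+92+92+92+92+165 = 680; mod 256 = 168 → a8.
Recomputed tag = a8; claimed = a8 → match.

valid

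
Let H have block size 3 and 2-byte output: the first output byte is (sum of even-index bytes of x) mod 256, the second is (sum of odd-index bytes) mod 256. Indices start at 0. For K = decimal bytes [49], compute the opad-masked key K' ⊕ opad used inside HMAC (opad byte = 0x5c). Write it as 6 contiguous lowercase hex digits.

Key decimal bytes [49] = 31 is 1 byte ≤ B = 3; zero-pad to 3 bytes: K' = 31 00 00.
XOR each byte with 0x5c: 31⊕5c=6d, 00⊕5c=5c, 00⊕5c=5c.

6d5c5c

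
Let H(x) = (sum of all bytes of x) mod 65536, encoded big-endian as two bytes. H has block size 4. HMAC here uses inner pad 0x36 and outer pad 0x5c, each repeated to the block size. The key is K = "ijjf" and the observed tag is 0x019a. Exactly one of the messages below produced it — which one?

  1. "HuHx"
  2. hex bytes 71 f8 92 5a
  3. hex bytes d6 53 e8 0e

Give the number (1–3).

2

Key "ijjf" = 69 6a 6a 66 is exactly B = 4 bytes: K' = 69 6a 6a 66.
K' ⊕ ipad = 5f 5c 5c 50; K' ⊕ opad = 35 36 36 3a.
m1: inner = H(5f 5c 5c 50 48 75 48 78) = 02 e4; tag = H(35 36 36 3a 02 e4) = 01c1
m2: inner = H(5f 5c 5c 50 71 f8 92 5a) = 03 bc; tag = H(35 36 36 3a 03 bc) = 019a ← matches
m3: inner = H(5f 5c 5c 50 d6 53 e8 0e) = 03 86; tag = H(35 36 36 3a 03 86) = 0164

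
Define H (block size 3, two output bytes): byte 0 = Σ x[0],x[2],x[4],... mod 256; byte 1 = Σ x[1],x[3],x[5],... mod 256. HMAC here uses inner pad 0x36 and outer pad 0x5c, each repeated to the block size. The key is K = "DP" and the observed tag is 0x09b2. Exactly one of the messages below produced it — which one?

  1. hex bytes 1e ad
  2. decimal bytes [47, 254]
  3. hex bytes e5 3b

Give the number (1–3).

Key "DP" = 44 50 is 2 bytes ≤ B = 3; zero-pad to 3 bytes: K' = 44 50 00.
K' ⊕ ipad = 72 66 36; K' ⊕ opad = 18 0c 5c.
m1: inner = H(72 66 36 1e ad) = 55 84; tag = H(18 0c 5c 55 84) = f861
m2: inner = H(72 66 36 2f fe) = a6 95; tag = H(18 0c 5c a6 95) = 09b2 ← matches
m3: inner = H(72 66 36 e5 3b) = e3 4b; tag = H(18 0c 5c e3 4b) = bfef

2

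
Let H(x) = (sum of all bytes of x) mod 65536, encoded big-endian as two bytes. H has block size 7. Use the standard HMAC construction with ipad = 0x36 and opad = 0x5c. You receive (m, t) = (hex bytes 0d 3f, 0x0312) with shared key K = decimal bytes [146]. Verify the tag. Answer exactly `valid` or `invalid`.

Key decimal bytes [146] = 92 is 1 byte ≤ B = 7; zero-pad to 7 bytes: K' = 92 00 00 00 00 00 00.
K' ⊕ ipad = a4 36 36 36 36 36 36; K' ⊕ opad = ce 5c 5c 5c 5c 5c 5c.
Inner hash: sum = 164+54+54+54+54+54+54+13+63 = 564 → 02 34.
Outer hash (recomputed tag): sum = 206+92+92+92+92+92+92+2+52 = 812 → 03 2c.
Recomputed tag = 032c; claimed = 0312 → mismatch.

invalid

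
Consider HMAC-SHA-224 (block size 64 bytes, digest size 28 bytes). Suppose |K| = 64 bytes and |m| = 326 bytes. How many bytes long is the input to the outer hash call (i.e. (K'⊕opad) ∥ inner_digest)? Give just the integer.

92

Key is 64 ≤ 64 bytes, zero-padded: |K'| = 64.
Outer input = (K'⊕opad) ∥ H(inner) → 64 + 28 = 92 bytes.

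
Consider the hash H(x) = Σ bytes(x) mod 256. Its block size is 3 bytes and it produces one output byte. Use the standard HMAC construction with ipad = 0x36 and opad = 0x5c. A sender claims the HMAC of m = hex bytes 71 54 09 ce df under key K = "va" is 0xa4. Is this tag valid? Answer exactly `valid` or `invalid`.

invalid

Key "va" = 76 61 is 2 bytes ≤ B = 3; zero-pad to 3 bytes: K' = 76 61 00.
K' ⊕ ipad = 40 57 36; K' ⊕ opad = 2a 3d 5c.
Inner hash: sum = 64+87+54+113+84+9+206+223 = 840; mod 256 = 72 → 48.
Outer hash (recomputed tag): sum = 42+61+92+72 = 267; mod 256 = 11 → 0b.
Recomputed tag = 0b; claimed = a4 → mismatch.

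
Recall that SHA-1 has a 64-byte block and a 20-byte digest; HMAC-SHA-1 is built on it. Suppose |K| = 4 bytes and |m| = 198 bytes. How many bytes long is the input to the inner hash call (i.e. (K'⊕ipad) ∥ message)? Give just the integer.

262

Key is 4 ≤ 64 bytes, zero-padded: |K'| = 64.
Inner input = (K'⊕ipad) ∥ m → 64 + 198 = 262 bytes.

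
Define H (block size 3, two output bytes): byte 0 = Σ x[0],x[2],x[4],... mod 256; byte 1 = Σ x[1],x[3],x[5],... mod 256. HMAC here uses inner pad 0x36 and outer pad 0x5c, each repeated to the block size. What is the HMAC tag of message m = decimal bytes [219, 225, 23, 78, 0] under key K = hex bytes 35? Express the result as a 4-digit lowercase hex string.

edc4

Key hex bytes 35 is 1 byte ≤ B = 3; zero-pad to 3 bytes: K' = 35 00 00.
K' ⊕ ipad = 03 36 36.  K' ⊕ opad = 69 5c 5c.
Inner input = (K'⊕ipad) ∥ m = 03 36 36 ∥ db e1 17 4e 00.
Inner hash: even-index sum = 360 mod 256 = 104; odd-index sum = 296 mod 256 = 40 → 68 28.
Outer input = (K'⊕opad) ∥ inner = 69 5c 5c ∥ 68 28.
Outer hash (tag): even-index sum = 237 mod 256 = 237; odd-index sum = 196 mod 256 = 196 → ed c4.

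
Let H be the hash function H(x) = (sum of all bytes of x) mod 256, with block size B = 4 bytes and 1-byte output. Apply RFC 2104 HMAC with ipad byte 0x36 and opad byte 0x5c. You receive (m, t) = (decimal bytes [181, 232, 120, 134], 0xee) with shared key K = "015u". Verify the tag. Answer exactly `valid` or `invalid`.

invalid

Key "015u" = 30 31 35 75 is exactly B = 4 bytes: K' = 30 31 35 75.
K' ⊕ ipad = 06 07 03 43; K' ⊕ opad = 6c 6d 69 29.
Inner hash: sum = 6+7+3+67+181+232+120+134 = 750; mod 256 = 238 → ee.
Outer hash (recomputed tag): sum = 108+109+105+41+238 = 601; mod 256 = 89 → 59.
Recomputed tag = 59; claimed = ee → mismatch.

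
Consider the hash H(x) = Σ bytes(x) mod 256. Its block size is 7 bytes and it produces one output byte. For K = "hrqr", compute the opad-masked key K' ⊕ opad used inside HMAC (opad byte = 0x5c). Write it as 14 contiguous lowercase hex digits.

342e2d2e5c5c5c

Key "hrqr" = 68 72 71 72 is 4 bytes ≤ B = 7; zero-pad to 7 bytes: K' = 68 72 71 72 00 00 00.
XOR each byte with 0x5c: 68⊕5c=34, 72⊕5c=2e, 71⊕5c=2d, 72⊕5c=2e, 00⊕5c=5c, 00⊕5c=5c, 00⊕5c=5c.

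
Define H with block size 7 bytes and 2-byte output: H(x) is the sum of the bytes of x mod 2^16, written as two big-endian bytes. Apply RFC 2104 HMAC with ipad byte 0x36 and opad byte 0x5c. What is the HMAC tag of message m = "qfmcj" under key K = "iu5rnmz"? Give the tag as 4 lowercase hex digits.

Key "iu5rnmz" = 69 75 35 72 6e 6d 7a is exactly B = 7 bytes: K' = 69 75 35 72 6e 6d 7a.
K' ⊕ ipad = 5f 43 03 44 58 5b 4c.  K' ⊕ opad = 35 29 69 2e 32 31 26.
Inner input = (K'⊕ipad) ∥ m = 5f 43 03 44 58 5b 4c ∥ 71 66 6d 63 6a.
Inner hash: sum = 95+67+3+68+88+91+76+113+102+109+99+106 = 1017 → 03 f9.
Outer input = (K'⊕opad) ∥ inner = 35 29 69 2e 32 31 26 ∥ 03 f9.
Outer hash (tag): sum = 53+41+105+46+50+49+38+3+249 = 634 → 02 7a.

027a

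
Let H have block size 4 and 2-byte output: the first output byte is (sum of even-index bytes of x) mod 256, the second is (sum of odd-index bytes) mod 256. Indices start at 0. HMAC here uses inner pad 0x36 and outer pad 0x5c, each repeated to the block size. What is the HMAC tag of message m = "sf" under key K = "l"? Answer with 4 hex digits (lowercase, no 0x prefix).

8f8a

Key "l" = 6c is 1 byte ≤ B = 4; zero-pad to 4 bytes: K' = 6c 00 00 00.
K' ⊕ ipad = 5a 36 36 36.  K' ⊕ opad = 30 5c 5c 5c.
Inner input = (K'⊕ipad) ∥ m = 5a 36 36 36 ∥ 73 66.
Inner hash: even-index sum = 259 mod 256 = 3; odd-index sum = 210 mod 256 = 210 → 03 d2.
Outer input = (K'⊕opad) ∥ inner = 30 5c 5c 5c ∥ 03 d2.
Outer hash (tag): even-index sum = 143 mod 256 = 143; odd-index sum = 394 mod 256 = 138 → 8f 8a.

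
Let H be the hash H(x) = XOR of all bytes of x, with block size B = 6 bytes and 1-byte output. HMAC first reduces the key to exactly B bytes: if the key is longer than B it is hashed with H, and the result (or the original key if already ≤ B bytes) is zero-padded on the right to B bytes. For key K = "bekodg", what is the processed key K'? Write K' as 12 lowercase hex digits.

Key "bekodg" = 62 65 6b 6f 64 67 is exactly B = 6 bytes: K' = 62 65 6b 6f 64 67.

62656b6f6467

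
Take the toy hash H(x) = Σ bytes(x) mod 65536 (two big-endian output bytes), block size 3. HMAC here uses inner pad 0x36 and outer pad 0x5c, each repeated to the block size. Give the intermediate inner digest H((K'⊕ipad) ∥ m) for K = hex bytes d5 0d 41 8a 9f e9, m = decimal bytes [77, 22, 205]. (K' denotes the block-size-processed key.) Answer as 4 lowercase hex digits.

Key hex bytes d5 0d 41 8a 9f e9 is 6 bytes > B = 3, so hash it first: H(key) = 03 35, then zero-pad to 3 bytes: K' = 03 35 00.
K' ⊕ ipad = 35 03 36.
Inner input = 35 03 36 ∥ 4d 16 cd.
Inner hash: sum = 53+3+54+77+22+205 = 414 → 01 9e.

019e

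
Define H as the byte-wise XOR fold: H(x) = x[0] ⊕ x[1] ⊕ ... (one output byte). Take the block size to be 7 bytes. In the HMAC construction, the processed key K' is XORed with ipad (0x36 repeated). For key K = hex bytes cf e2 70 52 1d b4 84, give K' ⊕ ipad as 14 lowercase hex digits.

f9d446642b82b2

Key hex bytes cf e2 70 52 1d b4 84 is exactly B = 7 bytes: K' = cf e2 70 52 1d b4 84.
XOR each byte with 0x36: cf⊕36=f9, e2⊕36=d4, 70⊕36=46, 52⊕36=64, 1d⊕36=2b, b4⊕36=82, 84⊕36=b2.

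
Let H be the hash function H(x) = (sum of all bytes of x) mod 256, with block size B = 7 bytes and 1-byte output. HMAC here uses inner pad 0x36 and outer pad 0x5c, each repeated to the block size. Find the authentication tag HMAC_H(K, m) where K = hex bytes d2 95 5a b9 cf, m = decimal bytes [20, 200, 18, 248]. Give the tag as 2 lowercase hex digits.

Key hex bytes d2 95 5a b9 cf is 5 bytes ≤ B = 7; zero-pad to 7 bytes: K' = d2 95 5a b9 cf 00 00.
K' ⊕ ipad = e4 a3 6c 8f f9 36 36.  K' ⊕ opad = 8e c9 06 e5 93 5c 5c.
Inner input = (K'⊕ipad) ∥ m = e4 a3 6c 8f f9 36 36 ∥ 14 c8 12 f8.
Inner hash: sum = 228+163+108+143+249+54+54+20+200+18+248 = 1485; mod 256 = 205 → cd.
Outer input = (K'⊕opad) ∥ inner = 8e c9 06 e5 93 5c 5c ∥ cd.
Outer hash (tag): sum = 142+201+6+229+147+92+92+205 = 1114; mod 256 = 90 → 5a.

5a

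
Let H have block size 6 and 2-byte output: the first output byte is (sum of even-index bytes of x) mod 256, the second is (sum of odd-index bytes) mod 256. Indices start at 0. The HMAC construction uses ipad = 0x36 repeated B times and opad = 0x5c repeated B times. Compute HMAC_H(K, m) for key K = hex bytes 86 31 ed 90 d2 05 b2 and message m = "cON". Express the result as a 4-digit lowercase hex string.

41fd

Key hex bytes 86 31 ed 90 d2 05 b2 is 7 bytes > B = 6, so hash it first: H(key) = f7 c6, then zero-pad to 6 bytes: K' = f7 c6 00 00 00 00.
K' ⊕ ipad = c1 f0 36 36 36 36.  K' ⊕ opad = ab 9a 5c 5c 5c 5c.
Inner input = (K'⊕ipad) ∥ m = c1 f0 36 36 36 36 ∥ 63 4f 4e.
Inner hash: even-index sum = 478 mod 256 = 222; odd-index sum = 427 mod 256 = 171 → de ab.
Outer input = (K'⊕opad) ∥ inner = ab 9a 5c 5c 5c 5c ∥ de ab.
Outer hash (tag): even-index sum = 577 mod 256 = 65; odd-index sum = 509 mod 256 = 253 → 41 fd.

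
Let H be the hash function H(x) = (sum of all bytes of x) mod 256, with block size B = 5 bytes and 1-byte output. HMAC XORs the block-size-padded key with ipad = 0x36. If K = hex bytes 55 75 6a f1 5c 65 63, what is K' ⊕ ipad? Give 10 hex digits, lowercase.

Key hex bytes 55 75 6a f1 5c 65 63 is 7 bytes > B = 5, so hash it first: H(key) = 49, then zero-pad to 5 bytes: K' = 49 00 00 00 00.
XOR each byte with 0x36: 49⊕36=7f, 00⊕36=36, 00⊕36=36, 00⊕36=36, 00⊕36=36.

7f36363636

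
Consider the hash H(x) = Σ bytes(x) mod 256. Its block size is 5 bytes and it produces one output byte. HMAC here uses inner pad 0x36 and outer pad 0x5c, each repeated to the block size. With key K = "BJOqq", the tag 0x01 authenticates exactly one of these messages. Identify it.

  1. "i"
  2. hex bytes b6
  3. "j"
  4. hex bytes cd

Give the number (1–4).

1

Key "BJOqq" = 42 4a 4f 71 71 is exactly B = 5 bytes: K' = 42 4a 4f 71 71.
K' ⊕ ipad = 74 7c 79 47 47; K' ⊕ opad = 1e 16 13 2d 2d.
m1: inner = H(74 7c 79 47 47 69) = 60; tag = H(1e 16 13 2d 2d 60) = 01 ← matches
m2: inner = H(74 7c 79 47 47 b6) = ad; tag = H(1e 16 13 2d 2d ad) = 4e
m3: inner = H(74 7c 79 47 47 6a) = 61; tag = H(1e 16 13 2d 2d 61) = 02
m4: inner = H(74 7c 79 47 47 cd) = c4; tag = H(1e 16 13 2d 2d c4) = 65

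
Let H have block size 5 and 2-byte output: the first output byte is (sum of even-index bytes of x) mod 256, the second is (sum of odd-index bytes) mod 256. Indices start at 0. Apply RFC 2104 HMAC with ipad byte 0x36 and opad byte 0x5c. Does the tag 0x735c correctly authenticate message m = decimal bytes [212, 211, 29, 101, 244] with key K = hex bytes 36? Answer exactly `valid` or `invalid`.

valid

Key hex bytes 36 is 1 byte ≤ B = 5; zero-pad to 5 bytes: K' = 36 00 00 00 00.
K' ⊕ ipad = 00 36 36 36 36; K' ⊕ opad = 6a 5c 5c 5c 5c.
Inner hash: even-index sum = 420 mod 256 = 164; odd-index sum = 593 mod 256 = 81 → a4 51.
Outer hash (recomputed tag): even-index sum = 371 mod 256 = 115; odd-index sum = 348 mod 256 = 92 → 73 5c.
Recomputed tag = 735c; claimed = 735c → match.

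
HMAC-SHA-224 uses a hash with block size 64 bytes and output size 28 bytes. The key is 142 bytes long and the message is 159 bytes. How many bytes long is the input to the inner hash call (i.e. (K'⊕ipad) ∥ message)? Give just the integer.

223

Key is 142 > 64 bytes, so it is hashed to 28 bytes then zero-padded to 64: |K'| = 64.
Inner input = (K'⊕ipad) ∥ m → 64 + 159 = 223 bytes.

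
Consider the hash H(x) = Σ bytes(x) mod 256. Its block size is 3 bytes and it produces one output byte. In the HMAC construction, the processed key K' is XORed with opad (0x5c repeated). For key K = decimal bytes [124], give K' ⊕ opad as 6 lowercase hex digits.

205c5c

Key decimal bytes [124] = 7c is 1 byte ≤ B = 3; zero-pad to 3 bytes: K' = 7c 00 00.
XOR each byte with 0x5c: 7c⊕5c=20, 00⊕5c=5c, 00⊕5c=5c.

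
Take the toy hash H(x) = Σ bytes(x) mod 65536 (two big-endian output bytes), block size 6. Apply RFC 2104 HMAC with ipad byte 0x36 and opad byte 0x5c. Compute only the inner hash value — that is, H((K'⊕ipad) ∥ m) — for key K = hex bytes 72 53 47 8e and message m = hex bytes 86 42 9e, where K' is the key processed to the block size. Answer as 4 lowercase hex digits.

Key hex bytes 72 53 47 8e is 4 bytes ≤ B = 6; zero-pad to 6 bytes: K' = 72 53 47 8e 00 00.
K' ⊕ ipad = 44 65 71 b8 36 36.
Inner input = 44 65 71 b8 36 36 ∥ 86 42 9e.
Inner hash: sum = 68+101+113+184+54+54+134+66+158 = 932 → 03 a4.

03a4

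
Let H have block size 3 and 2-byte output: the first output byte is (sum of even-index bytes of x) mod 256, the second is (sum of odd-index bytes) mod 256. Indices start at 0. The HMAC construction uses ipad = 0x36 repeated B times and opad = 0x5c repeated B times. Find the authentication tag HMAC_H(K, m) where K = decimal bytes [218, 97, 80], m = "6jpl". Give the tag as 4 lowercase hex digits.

8f65

Key decimal bytes [218, 97, 80] = da 61 50 is exactly B = 3 bytes: K' = da 61 50.
K' ⊕ ipad = ec 57 66.  K' ⊕ opad = 86 3d 0c.
Inner input = (K'⊕ipad) ∥ m = ec 57 66 ∥ 36 6a 70 6c.
Inner hash: even-index sum = 552 mod 256 = 40; odd-index sum = 253 mod 256 = 253 → 28 fd.
Outer input = (K'⊕opad) ∥ inner = 86 3d 0c ∥ 28 fd.
Outer hash (tag): even-index sum = 399 mod 256 = 143; odd-index sum = 101 mod 256 = 101 → 8f 65.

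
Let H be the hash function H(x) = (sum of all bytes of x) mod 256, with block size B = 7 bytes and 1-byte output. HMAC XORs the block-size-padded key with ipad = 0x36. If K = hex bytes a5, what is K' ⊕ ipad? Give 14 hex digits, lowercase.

93363636363636

Key hex bytes a5 is 1 byte ≤ B = 7; zero-pad to 7 bytes: K' = a5 00 00 00 00 00 00.
XOR each byte with 0x36: a5⊕36=93, 00⊕36=36, 00⊕36=36, 00⊕36=36, 00⊕36=36, 00⊕36=36, 00⊕36=36.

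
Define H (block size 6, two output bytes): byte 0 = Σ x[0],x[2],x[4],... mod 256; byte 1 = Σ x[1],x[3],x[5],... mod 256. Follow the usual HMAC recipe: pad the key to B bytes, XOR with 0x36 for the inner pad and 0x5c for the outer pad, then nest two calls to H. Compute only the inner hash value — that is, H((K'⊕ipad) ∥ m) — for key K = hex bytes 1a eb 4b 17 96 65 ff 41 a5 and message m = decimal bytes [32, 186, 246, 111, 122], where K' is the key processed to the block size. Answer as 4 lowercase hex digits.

a533

Key hex bytes 1a eb 4b 17 96 65 ff 41 a5 is 9 bytes > B = 6, so hash it first: H(key) = 9f a8, then zero-pad to 6 bytes: K' = 9f a8 00 00 00 00.
K' ⊕ ipad = a9 9e 36 36 36 36.
Inner input = a9 9e 36 36 36 36 ∥ 20 ba f6 6f 7a.
Inner hash: even-index sum = 677 mod 256 = 165; odd-index sum = 563 mod 256 = 51 → a5 33.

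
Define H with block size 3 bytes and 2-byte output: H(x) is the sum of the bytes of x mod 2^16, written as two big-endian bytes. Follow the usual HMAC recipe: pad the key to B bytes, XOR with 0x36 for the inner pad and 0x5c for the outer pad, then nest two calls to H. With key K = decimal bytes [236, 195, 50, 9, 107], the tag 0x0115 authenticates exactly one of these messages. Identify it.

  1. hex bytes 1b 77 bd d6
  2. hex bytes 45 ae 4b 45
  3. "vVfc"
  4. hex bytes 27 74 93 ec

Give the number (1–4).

Key decimal bytes [236, 195, 50, 9, 107] = ec c3 32 09 6b is 5 bytes > B = 3, so hash it first: H(key) = 02 55, then zero-pad to 3 bytes: K' = 02 55 00.
K' ⊕ ipad = 34 63 36; K' ⊕ opad = 5e 09 5c.
m1: inner = H(34 63 36 1b 77 bd d6) = 02 f2; tag = H(5e 09 5c 02 f2) = 01b7
m2: inner = H(34 63 36 45 ae 4b 45) = 02 50; tag = H(5e 09 5c 02 50) = 0115 ← matches
m3: inner = H(34 63 36 76 56 66 63) = 02 62; tag = H(5e 09 5c 02 62) = 0127
m4: inner = H(34 63 36 27 74 93 ec) = 02 e7; tag = H(5e 09 5c 02 e7) = 01ac

2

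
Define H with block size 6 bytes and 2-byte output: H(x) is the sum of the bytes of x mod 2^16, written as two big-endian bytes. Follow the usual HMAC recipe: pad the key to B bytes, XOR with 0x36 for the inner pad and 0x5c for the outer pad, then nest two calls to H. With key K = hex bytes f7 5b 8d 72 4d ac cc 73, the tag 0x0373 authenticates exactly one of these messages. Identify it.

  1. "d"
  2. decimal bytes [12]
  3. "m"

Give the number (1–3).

Key hex bytes f7 5b 8d 72 4d ac cc 73 is 8 bytes > B = 6, so hash it first: H(key) = 04 89, then zero-pad to 6 bytes: K' = 04 89 00 00 00 00.
K' ⊕ ipad = 32 bf 36 36 36 36; K' ⊕ opad = 58 d5 5c 5c 5c 5c.
m1: inner = H(32 bf 36 36 36 36 64) = 02 2d; tag = H(58 d5 5c 5c 5c 5c 02 2d) = 02cc
m2: inner = H(32 bf 36 36 36 36 0c) = 01 d5; tag = H(58 d5 5c 5c 5c 5c 01 d5) = 0373 ← matches
m3: inner = H(32 bf 36 36 36 36 6d) = 02 36; tag = H(58 d5 5c 5c 5c 5c 02 36) = 02d5

2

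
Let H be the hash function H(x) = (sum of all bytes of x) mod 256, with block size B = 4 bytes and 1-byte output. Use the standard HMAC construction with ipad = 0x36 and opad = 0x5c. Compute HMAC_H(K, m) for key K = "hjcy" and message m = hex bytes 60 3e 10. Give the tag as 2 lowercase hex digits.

Key "hjcy" = 68 6a 63 79 is exactly B = 4 bytes: K' = 68 6a 63 79.
K' ⊕ ipad = 5e 5c 55 4f.  K' ⊕ opad = 34 36 3f 25.
Inner input = (K'⊕ipad) ∥ m = 5e 5c 55 4f ∥ 60 3e 10.
Inner hash: sum = 94+92+85+79+96+62+16 = 524; mod 256 = 12 → 0c.
Outer input = (K'⊕opad) ∥ inner = 34 36 3f 25 ∥ 0c.
Outer hash (tag): sum = 52+54+63+37+12 = 218 → da.

da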